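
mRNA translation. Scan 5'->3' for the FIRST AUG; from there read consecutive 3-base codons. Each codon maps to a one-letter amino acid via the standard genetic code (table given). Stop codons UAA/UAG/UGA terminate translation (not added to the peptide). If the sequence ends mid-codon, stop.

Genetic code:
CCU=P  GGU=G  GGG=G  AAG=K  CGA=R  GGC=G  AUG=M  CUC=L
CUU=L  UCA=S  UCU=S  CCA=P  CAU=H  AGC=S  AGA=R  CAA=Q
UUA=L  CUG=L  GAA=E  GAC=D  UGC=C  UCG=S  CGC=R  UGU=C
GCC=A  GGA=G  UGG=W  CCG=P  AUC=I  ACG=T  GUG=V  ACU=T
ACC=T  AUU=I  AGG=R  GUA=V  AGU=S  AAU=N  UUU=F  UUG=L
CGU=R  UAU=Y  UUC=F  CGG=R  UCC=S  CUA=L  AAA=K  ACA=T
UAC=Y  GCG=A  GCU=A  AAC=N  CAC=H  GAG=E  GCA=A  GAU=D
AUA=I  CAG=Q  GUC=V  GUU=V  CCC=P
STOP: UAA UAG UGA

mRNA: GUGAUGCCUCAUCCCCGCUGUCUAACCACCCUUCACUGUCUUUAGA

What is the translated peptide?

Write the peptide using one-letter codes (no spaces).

start AUG at pos 3
pos 3: AUG -> M; peptide=M
pos 6: CCU -> P; peptide=MP
pos 9: CAU -> H; peptide=MPH
pos 12: CCC -> P; peptide=MPHP
pos 15: CGC -> R; peptide=MPHPR
pos 18: UGU -> C; peptide=MPHPRC
pos 21: CUA -> L; peptide=MPHPRCL
pos 24: ACC -> T; peptide=MPHPRCLT
pos 27: ACC -> T; peptide=MPHPRCLTT
pos 30: CUU -> L; peptide=MPHPRCLTTL
pos 33: CAC -> H; peptide=MPHPRCLTTLH
pos 36: UGU -> C; peptide=MPHPRCLTTLHC
pos 39: CUU -> L; peptide=MPHPRCLTTLHCL
pos 42: UAG -> STOP

Answer: MPHPRCLTTLHCL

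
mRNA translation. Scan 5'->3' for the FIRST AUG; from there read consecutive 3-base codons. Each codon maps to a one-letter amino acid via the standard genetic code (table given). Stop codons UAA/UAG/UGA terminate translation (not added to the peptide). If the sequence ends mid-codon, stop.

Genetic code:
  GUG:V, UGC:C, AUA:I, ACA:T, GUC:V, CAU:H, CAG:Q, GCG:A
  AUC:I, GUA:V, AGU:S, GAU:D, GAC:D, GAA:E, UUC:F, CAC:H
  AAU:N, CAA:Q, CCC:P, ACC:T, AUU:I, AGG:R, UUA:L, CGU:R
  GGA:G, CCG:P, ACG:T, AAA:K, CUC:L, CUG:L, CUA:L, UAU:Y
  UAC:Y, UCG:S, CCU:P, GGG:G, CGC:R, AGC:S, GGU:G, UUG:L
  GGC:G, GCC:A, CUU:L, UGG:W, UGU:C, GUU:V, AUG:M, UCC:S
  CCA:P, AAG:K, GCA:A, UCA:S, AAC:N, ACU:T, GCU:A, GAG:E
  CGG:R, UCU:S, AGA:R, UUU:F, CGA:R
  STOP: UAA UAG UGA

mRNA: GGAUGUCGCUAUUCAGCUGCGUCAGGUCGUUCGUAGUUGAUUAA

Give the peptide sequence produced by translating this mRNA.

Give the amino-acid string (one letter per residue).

start AUG at pos 2
pos 2: AUG -> M; peptide=M
pos 5: UCG -> S; peptide=MS
pos 8: CUA -> L; peptide=MSL
pos 11: UUC -> F; peptide=MSLF
pos 14: AGC -> S; peptide=MSLFS
pos 17: UGC -> C; peptide=MSLFSC
pos 20: GUC -> V; peptide=MSLFSCV
pos 23: AGG -> R; peptide=MSLFSCVR
pos 26: UCG -> S; peptide=MSLFSCVRS
pos 29: UUC -> F; peptide=MSLFSCVRSF
pos 32: GUA -> V; peptide=MSLFSCVRSFV
pos 35: GUU -> V; peptide=MSLFSCVRSFVV
pos 38: GAU -> D; peptide=MSLFSCVRSFVVD
pos 41: UAA -> STOP

Answer: MSLFSCVRSFVVD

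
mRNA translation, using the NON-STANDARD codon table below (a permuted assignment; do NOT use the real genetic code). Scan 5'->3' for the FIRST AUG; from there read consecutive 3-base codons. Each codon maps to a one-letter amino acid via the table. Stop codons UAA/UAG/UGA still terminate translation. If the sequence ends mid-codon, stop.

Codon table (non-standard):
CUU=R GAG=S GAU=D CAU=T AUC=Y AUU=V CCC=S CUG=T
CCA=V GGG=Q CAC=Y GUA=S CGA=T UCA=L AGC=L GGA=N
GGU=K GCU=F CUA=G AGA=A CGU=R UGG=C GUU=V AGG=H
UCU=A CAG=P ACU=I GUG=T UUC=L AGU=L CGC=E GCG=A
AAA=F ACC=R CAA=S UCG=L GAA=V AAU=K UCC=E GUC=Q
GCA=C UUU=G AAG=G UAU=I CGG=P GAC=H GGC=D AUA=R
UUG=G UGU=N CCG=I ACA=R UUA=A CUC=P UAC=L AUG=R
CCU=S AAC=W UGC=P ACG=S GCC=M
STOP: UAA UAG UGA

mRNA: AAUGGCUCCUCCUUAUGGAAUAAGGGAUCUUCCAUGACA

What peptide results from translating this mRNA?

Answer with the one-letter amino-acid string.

Answer: RFSSINRHDRV

Derivation:
start AUG at pos 1
pos 1: AUG -> R; peptide=R
pos 4: GCU -> F; peptide=RF
pos 7: CCU -> S; peptide=RFS
pos 10: CCU -> S; peptide=RFSS
pos 13: UAU -> I; peptide=RFSSI
pos 16: GGA -> N; peptide=RFSSIN
pos 19: AUA -> R; peptide=RFSSINR
pos 22: AGG -> H; peptide=RFSSINRH
pos 25: GAU -> D; peptide=RFSSINRHD
pos 28: CUU -> R; peptide=RFSSINRHDR
pos 31: CCA -> V; peptide=RFSSINRHDRV
pos 34: UGA -> STOP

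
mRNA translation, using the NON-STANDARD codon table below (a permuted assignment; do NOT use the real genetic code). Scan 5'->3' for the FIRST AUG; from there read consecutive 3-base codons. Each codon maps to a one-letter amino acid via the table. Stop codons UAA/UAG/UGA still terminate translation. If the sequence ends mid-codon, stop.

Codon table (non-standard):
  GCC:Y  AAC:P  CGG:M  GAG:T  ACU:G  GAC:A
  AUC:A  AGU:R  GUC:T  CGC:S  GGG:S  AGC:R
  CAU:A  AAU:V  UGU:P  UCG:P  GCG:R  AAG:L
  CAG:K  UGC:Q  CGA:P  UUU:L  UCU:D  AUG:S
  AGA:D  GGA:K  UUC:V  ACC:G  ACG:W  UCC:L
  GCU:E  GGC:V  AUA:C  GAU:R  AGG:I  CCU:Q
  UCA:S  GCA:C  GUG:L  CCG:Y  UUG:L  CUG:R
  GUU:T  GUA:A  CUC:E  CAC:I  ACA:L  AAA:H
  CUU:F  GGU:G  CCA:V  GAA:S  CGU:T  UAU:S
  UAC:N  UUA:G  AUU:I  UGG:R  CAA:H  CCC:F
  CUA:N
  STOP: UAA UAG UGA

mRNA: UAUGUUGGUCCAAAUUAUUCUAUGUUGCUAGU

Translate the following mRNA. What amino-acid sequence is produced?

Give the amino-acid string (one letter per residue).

Answer: SLTHIINPQ

Derivation:
start AUG at pos 1
pos 1: AUG -> S; peptide=S
pos 4: UUG -> L; peptide=SL
pos 7: GUC -> T; peptide=SLT
pos 10: CAA -> H; peptide=SLTH
pos 13: AUU -> I; peptide=SLTHI
pos 16: AUU -> I; peptide=SLTHII
pos 19: CUA -> N; peptide=SLTHIIN
pos 22: UGU -> P; peptide=SLTHIINP
pos 25: UGC -> Q; peptide=SLTHIINPQ
pos 28: UAG -> STOP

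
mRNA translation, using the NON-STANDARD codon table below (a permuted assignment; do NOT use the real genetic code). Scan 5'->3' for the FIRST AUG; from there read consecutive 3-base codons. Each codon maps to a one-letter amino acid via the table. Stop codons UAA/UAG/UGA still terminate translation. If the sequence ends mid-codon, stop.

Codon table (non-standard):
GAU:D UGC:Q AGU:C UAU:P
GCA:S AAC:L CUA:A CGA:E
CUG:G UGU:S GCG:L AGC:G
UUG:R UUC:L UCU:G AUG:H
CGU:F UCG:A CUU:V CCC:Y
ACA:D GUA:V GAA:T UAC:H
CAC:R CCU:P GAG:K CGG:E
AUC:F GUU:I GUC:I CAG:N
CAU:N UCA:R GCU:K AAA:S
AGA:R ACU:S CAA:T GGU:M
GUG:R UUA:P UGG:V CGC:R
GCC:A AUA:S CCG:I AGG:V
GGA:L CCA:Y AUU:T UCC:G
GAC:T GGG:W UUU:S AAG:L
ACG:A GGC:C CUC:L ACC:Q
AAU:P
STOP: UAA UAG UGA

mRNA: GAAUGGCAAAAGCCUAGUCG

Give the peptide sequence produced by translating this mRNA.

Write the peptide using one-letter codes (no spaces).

start AUG at pos 2
pos 2: AUG -> H; peptide=H
pos 5: GCA -> S; peptide=HS
pos 8: AAA -> S; peptide=HSS
pos 11: GCC -> A; peptide=HSSA
pos 14: UAG -> STOP

Answer: HSSA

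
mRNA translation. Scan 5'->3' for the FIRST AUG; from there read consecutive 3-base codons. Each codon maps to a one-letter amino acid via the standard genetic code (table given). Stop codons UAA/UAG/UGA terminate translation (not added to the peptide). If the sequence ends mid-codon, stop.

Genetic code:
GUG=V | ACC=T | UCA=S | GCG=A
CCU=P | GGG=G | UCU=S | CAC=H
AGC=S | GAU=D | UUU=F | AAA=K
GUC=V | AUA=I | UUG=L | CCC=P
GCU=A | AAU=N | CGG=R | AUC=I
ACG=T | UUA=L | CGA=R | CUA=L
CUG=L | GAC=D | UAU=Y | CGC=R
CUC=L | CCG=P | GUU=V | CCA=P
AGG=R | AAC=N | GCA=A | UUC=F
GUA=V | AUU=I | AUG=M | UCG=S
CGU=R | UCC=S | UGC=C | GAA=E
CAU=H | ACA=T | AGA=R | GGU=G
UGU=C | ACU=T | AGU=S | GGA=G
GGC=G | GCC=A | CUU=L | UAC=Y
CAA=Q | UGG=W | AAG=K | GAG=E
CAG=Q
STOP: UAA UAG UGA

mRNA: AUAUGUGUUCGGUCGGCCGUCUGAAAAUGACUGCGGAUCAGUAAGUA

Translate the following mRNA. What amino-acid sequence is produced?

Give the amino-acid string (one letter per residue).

start AUG at pos 2
pos 2: AUG -> M; peptide=M
pos 5: UGU -> C; peptide=MC
pos 8: UCG -> S; peptide=MCS
pos 11: GUC -> V; peptide=MCSV
pos 14: GGC -> G; peptide=MCSVG
pos 17: CGU -> R; peptide=MCSVGR
pos 20: CUG -> L; peptide=MCSVGRL
pos 23: AAA -> K; peptide=MCSVGRLK
pos 26: AUG -> M; peptide=MCSVGRLKM
pos 29: ACU -> T; peptide=MCSVGRLKMT
pos 32: GCG -> A; peptide=MCSVGRLKMTA
pos 35: GAU -> D; peptide=MCSVGRLKMTAD
pos 38: CAG -> Q; peptide=MCSVGRLKMTADQ
pos 41: UAA -> STOP

Answer: MCSVGRLKMTADQ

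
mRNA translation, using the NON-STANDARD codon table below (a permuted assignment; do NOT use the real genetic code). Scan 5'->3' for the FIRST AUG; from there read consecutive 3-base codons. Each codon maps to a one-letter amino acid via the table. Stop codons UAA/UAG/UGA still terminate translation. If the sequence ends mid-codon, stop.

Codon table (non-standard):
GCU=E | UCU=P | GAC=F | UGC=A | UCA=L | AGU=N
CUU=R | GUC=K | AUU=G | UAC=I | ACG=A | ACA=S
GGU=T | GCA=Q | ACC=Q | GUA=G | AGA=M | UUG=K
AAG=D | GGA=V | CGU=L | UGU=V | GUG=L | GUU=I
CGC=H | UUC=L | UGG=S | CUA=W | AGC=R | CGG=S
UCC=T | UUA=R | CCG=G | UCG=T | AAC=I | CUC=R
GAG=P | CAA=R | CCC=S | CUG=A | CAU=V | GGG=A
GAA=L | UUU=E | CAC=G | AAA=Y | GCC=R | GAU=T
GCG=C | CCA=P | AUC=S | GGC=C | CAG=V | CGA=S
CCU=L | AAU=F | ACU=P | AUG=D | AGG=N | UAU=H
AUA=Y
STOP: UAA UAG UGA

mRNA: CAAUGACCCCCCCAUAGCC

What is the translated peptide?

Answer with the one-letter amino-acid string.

start AUG at pos 2
pos 2: AUG -> D; peptide=D
pos 5: ACC -> Q; peptide=DQ
pos 8: CCC -> S; peptide=DQS
pos 11: CCA -> P; peptide=DQSP
pos 14: UAG -> STOP

Answer: DQSP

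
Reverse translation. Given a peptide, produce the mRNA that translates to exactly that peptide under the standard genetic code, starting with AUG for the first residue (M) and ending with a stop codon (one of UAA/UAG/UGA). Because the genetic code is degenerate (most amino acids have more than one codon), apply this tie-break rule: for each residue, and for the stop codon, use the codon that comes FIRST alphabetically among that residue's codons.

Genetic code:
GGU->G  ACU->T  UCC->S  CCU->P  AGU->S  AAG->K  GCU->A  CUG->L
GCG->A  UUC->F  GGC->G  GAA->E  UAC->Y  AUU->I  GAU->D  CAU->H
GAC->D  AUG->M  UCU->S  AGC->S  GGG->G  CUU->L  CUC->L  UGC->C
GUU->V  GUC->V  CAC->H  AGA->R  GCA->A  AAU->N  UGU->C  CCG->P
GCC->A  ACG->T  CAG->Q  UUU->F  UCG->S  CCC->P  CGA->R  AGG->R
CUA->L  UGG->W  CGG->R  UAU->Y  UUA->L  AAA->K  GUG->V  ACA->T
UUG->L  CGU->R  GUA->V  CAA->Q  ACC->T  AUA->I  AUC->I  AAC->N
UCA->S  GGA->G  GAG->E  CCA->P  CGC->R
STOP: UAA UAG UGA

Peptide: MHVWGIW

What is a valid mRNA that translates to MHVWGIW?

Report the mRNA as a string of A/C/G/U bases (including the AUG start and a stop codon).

residue 1: M -> AUG (start codon)
residue 2: H codons sorted = CAC,CAU -> pick first = CAC
residue 3: V codons sorted = GUA,GUC,GUG,GUU -> pick first = GUA
residue 4: W -> UGG (only codon)
residue 5: G codons sorted = GGA,GGC,GGG,GGU -> pick first = GGA
residue 6: I codons sorted = AUA,AUC,AUU -> pick first = AUA
residue 7: W -> UGG (only codon)
terminator: stop codons sorted = UAA,UAG,UGA -> pick first = UAA

Answer: mRNA: AUGCACGUAUGGGGAAUAUGGUAA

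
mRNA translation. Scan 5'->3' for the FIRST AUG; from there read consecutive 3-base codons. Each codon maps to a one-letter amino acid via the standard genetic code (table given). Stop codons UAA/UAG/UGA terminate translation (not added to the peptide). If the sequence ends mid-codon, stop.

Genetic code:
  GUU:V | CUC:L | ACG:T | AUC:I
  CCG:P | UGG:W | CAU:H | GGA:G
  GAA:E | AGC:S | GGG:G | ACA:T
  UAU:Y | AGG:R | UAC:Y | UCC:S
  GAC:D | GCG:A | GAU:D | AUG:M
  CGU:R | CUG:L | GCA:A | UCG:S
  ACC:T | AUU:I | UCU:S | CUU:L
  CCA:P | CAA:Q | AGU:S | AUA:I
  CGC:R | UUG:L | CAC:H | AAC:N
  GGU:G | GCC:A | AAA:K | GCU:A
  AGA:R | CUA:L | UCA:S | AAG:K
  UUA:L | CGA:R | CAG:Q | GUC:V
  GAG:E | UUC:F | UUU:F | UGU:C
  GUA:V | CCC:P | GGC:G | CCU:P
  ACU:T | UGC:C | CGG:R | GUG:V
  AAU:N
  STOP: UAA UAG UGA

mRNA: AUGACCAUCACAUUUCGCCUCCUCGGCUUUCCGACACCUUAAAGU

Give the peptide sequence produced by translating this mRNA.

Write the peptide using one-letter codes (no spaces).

start AUG at pos 0
pos 0: AUG -> M; peptide=M
pos 3: ACC -> T; peptide=MT
pos 6: AUC -> I; peptide=MTI
pos 9: ACA -> T; peptide=MTIT
pos 12: UUU -> F; peptide=MTITF
pos 15: CGC -> R; peptide=MTITFR
pos 18: CUC -> L; peptide=MTITFRL
pos 21: CUC -> L; peptide=MTITFRLL
pos 24: GGC -> G; peptide=MTITFRLLG
pos 27: UUU -> F; peptide=MTITFRLLGF
pos 30: CCG -> P; peptide=MTITFRLLGFP
pos 33: ACA -> T; peptide=MTITFRLLGFPT
pos 36: CCU -> P; peptide=MTITFRLLGFPTP
pos 39: UAA -> STOP

Answer: MTITFRLLGFPTP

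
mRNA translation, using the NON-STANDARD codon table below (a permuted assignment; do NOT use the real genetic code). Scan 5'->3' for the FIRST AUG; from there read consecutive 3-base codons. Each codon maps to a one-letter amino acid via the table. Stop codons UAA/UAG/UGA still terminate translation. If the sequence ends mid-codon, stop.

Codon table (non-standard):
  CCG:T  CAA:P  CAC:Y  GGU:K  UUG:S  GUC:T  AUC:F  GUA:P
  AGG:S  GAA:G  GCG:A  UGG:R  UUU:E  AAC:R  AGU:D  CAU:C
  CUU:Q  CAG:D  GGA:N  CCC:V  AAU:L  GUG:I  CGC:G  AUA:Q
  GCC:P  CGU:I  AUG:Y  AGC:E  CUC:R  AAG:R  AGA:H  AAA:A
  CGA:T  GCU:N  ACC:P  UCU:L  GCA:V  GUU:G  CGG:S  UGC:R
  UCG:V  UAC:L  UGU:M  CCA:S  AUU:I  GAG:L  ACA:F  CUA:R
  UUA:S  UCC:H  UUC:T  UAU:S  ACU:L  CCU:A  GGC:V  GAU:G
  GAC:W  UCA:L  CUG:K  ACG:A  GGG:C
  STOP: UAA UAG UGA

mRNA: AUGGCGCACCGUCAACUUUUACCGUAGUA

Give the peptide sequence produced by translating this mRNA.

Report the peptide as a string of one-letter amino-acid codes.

Answer: YAYIPQST

Derivation:
start AUG at pos 0
pos 0: AUG -> Y; peptide=Y
pos 3: GCG -> A; peptide=YA
pos 6: CAC -> Y; peptide=YAY
pos 9: CGU -> I; peptide=YAYI
pos 12: CAA -> P; peptide=YAYIP
pos 15: CUU -> Q; peptide=YAYIPQ
pos 18: UUA -> S; peptide=YAYIPQS
pos 21: CCG -> T; peptide=YAYIPQST
pos 24: UAG -> STOP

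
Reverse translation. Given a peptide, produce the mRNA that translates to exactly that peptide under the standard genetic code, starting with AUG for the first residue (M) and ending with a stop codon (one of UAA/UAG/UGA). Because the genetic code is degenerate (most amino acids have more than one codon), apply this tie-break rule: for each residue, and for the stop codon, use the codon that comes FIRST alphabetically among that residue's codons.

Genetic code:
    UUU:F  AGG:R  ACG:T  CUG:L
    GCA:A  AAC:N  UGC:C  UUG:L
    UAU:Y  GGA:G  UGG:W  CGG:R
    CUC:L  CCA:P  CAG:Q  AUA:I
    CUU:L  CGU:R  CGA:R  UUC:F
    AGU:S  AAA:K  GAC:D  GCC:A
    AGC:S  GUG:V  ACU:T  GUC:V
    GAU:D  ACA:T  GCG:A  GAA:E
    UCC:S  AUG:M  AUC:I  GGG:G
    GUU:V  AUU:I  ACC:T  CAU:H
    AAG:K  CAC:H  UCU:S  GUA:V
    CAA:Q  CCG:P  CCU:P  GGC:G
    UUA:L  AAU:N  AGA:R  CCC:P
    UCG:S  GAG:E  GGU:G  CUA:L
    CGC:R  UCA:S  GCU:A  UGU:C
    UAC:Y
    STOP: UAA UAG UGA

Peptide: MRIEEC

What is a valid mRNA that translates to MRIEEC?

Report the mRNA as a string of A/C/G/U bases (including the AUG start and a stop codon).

residue 1: M -> AUG (start codon)
residue 2: R codons sorted = AGA,AGG,CGA,CGC,CGG,CGU -> pick first = AGA
residue 3: I codons sorted = AUA,AUC,AUU -> pick first = AUA
residue 4: E codons sorted = GAA,GAG -> pick first = GAA
residue 5: E codons sorted = GAA,GAG -> pick first = GAA
residue 6: C codons sorted = UGC,UGU -> pick first = UGC
terminator: stop codons sorted = UAA,UAG,UGA -> pick first = UAA

Answer: mRNA: AUGAGAAUAGAAGAAUGCUAA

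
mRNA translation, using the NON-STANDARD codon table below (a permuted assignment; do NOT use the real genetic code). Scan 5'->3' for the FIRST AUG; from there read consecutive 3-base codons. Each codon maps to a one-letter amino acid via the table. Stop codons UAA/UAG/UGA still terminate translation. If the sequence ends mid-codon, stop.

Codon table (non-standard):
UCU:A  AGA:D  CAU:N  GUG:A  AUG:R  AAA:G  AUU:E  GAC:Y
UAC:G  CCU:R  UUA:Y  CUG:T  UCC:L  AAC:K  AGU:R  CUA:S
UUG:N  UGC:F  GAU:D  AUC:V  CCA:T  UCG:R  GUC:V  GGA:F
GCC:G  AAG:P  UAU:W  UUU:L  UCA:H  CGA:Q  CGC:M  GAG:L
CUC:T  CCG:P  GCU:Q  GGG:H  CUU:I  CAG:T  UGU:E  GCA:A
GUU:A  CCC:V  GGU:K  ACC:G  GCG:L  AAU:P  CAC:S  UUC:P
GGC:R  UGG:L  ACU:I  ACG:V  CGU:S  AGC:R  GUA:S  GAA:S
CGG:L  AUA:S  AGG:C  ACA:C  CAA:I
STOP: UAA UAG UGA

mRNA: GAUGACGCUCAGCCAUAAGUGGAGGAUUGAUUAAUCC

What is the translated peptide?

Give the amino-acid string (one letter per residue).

start AUG at pos 1
pos 1: AUG -> R; peptide=R
pos 4: ACG -> V; peptide=RV
pos 7: CUC -> T; peptide=RVT
pos 10: AGC -> R; peptide=RVTR
pos 13: CAU -> N; peptide=RVTRN
pos 16: AAG -> P; peptide=RVTRNP
pos 19: UGG -> L; peptide=RVTRNPL
pos 22: AGG -> C; peptide=RVTRNPLC
pos 25: AUU -> E; peptide=RVTRNPLCE
pos 28: GAU -> D; peptide=RVTRNPLCED
pos 31: UAA -> STOP

Answer: RVTRNPLCED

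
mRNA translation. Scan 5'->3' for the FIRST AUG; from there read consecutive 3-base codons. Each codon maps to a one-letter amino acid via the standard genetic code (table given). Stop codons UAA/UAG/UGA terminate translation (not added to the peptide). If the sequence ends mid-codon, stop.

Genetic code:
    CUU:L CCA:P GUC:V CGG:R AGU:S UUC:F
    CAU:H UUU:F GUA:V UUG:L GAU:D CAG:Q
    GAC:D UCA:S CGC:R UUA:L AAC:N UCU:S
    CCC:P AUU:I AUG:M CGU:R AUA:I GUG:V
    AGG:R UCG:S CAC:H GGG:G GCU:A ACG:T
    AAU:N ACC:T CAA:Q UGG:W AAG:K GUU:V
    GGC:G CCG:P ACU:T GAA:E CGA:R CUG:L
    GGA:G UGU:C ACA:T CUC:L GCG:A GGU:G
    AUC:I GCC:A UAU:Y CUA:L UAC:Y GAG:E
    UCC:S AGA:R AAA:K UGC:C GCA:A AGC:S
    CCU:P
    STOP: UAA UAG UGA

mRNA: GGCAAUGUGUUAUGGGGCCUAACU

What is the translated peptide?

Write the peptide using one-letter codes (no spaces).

start AUG at pos 4
pos 4: AUG -> M; peptide=M
pos 7: UGU -> C; peptide=MC
pos 10: UAU -> Y; peptide=MCY
pos 13: GGG -> G; peptide=MCYG
pos 16: GCC -> A; peptide=MCYGA
pos 19: UAA -> STOP

Answer: MCYGA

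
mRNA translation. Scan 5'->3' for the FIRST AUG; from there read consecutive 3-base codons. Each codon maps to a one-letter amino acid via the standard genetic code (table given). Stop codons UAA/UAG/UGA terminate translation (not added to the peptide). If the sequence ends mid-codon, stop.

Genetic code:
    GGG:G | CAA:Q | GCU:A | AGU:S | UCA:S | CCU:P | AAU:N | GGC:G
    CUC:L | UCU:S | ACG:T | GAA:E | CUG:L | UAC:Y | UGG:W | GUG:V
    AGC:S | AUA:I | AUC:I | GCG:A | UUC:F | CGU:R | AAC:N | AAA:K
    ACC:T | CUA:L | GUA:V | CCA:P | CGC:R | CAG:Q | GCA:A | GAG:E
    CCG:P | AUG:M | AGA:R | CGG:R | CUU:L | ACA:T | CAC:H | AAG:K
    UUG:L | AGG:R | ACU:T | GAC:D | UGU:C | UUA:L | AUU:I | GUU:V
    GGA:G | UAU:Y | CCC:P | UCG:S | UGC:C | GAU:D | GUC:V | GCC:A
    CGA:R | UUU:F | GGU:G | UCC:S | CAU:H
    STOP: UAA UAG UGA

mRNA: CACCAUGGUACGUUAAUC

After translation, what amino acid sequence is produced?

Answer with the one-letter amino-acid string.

Answer: MVR

Derivation:
start AUG at pos 4
pos 4: AUG -> M; peptide=M
pos 7: GUA -> V; peptide=MV
pos 10: CGU -> R; peptide=MVR
pos 13: UAA -> STOP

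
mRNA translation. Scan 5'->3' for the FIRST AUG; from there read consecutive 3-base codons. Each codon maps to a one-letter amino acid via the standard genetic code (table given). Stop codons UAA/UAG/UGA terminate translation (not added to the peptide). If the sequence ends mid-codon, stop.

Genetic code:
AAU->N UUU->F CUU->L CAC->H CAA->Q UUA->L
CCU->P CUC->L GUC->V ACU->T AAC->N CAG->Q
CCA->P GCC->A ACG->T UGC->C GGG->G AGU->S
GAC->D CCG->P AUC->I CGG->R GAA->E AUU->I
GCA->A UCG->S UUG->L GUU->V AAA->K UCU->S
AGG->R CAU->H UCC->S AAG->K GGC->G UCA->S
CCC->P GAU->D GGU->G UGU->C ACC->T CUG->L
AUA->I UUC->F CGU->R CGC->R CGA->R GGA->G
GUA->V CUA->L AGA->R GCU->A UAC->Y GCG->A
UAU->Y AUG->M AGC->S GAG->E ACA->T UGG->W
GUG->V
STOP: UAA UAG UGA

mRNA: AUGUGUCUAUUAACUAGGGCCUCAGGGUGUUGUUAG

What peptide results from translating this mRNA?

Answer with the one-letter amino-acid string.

Answer: MCLLTRASGCC

Derivation:
start AUG at pos 0
pos 0: AUG -> M; peptide=M
pos 3: UGU -> C; peptide=MC
pos 6: CUA -> L; peptide=MCL
pos 9: UUA -> L; peptide=MCLL
pos 12: ACU -> T; peptide=MCLLT
pos 15: AGG -> R; peptide=MCLLTR
pos 18: GCC -> A; peptide=MCLLTRA
pos 21: UCA -> S; peptide=MCLLTRAS
pos 24: GGG -> G; peptide=MCLLTRASG
pos 27: UGU -> C; peptide=MCLLTRASGC
pos 30: UGU -> C; peptide=MCLLTRASGCC
pos 33: UAG -> STOP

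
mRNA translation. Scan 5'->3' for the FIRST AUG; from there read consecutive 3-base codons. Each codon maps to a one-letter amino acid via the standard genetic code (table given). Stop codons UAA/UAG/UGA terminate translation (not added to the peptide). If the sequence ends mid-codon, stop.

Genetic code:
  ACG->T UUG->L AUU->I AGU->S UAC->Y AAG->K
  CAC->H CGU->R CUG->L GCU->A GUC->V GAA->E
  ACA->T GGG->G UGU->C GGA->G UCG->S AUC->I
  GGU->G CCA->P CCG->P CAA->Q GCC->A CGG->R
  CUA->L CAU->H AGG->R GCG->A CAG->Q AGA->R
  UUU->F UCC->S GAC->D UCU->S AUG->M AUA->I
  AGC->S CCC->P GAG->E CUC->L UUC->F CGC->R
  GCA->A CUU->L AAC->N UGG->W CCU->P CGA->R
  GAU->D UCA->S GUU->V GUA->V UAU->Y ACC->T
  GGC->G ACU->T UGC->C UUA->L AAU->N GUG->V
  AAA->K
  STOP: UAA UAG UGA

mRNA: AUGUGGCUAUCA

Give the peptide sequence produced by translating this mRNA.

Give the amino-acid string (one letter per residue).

Answer: MWLS

Derivation:
start AUG at pos 0
pos 0: AUG -> M; peptide=M
pos 3: UGG -> W; peptide=MW
pos 6: CUA -> L; peptide=MWL
pos 9: UCA -> S; peptide=MWLS
pos 12: only 0 nt remain (<3), stop (end of mRNA)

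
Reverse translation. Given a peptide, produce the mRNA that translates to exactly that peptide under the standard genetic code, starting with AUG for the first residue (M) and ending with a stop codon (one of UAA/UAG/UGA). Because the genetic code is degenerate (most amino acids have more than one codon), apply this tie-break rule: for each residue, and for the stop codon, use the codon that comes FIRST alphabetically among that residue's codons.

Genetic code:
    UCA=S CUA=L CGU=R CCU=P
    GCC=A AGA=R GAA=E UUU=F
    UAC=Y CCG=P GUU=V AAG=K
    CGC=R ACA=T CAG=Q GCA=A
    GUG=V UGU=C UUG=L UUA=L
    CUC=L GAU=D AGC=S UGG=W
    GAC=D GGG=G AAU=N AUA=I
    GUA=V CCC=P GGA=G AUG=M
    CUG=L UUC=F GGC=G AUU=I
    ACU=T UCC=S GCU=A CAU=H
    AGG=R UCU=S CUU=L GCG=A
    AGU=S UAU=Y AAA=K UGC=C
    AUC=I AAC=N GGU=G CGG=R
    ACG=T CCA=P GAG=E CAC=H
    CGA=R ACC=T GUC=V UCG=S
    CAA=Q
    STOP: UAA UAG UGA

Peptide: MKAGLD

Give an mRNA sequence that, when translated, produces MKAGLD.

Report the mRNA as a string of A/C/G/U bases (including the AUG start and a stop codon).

residue 1: M -> AUG (start codon)
residue 2: K codons sorted = AAA,AAG -> pick first = AAA
residue 3: A codons sorted = GCA,GCC,GCG,GCU -> pick first = GCA
residue 4: G codons sorted = GGA,GGC,GGG,GGU -> pick first = GGA
residue 5: L codons sorted = CUA,CUC,CUG,CUU,UUA,UUG -> pick first = CUA
residue 6: D codons sorted = GAC,GAU -> pick first = GAC
terminator: stop codons sorted = UAA,UAG,UGA -> pick first = UAA

Answer: mRNA: AUGAAAGCAGGACUAGACUAA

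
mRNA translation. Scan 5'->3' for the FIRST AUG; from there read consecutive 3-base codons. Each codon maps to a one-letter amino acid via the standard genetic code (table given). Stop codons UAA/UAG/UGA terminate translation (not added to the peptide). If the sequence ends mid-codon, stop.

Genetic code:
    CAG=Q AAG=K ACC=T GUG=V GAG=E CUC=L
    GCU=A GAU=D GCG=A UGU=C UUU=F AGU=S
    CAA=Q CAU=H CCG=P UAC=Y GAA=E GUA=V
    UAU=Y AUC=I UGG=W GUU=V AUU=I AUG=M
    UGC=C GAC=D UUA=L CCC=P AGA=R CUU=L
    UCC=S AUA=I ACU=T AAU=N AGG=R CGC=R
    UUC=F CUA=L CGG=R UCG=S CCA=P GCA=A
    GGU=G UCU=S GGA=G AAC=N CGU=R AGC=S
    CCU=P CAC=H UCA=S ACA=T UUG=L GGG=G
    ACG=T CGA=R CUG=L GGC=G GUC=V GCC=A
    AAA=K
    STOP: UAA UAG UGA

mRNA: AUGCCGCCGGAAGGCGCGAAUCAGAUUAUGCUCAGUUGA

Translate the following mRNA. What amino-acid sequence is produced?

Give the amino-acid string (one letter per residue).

Answer: MPPEGANQIMLS

Derivation:
start AUG at pos 0
pos 0: AUG -> M; peptide=M
pos 3: CCG -> P; peptide=MP
pos 6: CCG -> P; peptide=MPP
pos 9: GAA -> E; peptide=MPPE
pos 12: GGC -> G; peptide=MPPEG
pos 15: GCG -> A; peptide=MPPEGA
pos 18: AAU -> N; peptide=MPPEGAN
pos 21: CAG -> Q; peptide=MPPEGANQ
pos 24: AUU -> I; peptide=MPPEGANQI
pos 27: AUG -> M; peptide=MPPEGANQIM
pos 30: CUC -> L; peptide=MPPEGANQIML
pos 33: AGU -> S; peptide=MPPEGANQIMLS
pos 36: UGA -> STOP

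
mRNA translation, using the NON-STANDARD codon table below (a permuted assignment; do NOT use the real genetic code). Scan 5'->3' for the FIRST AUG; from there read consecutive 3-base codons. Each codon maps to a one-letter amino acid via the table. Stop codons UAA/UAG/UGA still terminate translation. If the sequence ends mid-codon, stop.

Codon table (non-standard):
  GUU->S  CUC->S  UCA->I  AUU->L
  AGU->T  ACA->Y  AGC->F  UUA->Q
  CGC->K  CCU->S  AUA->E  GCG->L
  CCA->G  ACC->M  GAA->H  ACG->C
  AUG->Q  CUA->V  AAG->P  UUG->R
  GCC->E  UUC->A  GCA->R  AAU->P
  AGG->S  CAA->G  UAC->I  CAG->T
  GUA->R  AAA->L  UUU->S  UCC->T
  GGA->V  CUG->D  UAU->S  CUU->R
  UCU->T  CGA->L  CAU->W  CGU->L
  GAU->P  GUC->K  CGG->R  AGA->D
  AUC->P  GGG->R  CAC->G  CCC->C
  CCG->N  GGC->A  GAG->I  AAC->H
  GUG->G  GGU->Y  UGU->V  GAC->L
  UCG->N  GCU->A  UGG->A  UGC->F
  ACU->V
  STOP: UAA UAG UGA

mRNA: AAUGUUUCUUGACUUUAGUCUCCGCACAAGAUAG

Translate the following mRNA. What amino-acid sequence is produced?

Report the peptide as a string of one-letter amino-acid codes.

Answer: QSRLSTSKYD

Derivation:
start AUG at pos 1
pos 1: AUG -> Q; peptide=Q
pos 4: UUU -> S; peptide=QS
pos 7: CUU -> R; peptide=QSR
pos 10: GAC -> L; peptide=QSRL
pos 13: UUU -> S; peptide=QSRLS
pos 16: AGU -> T; peptide=QSRLST
pos 19: CUC -> S; peptide=QSRLSTS
pos 22: CGC -> K; peptide=QSRLSTSK
pos 25: ACA -> Y; peptide=QSRLSTSKY
pos 28: AGA -> D; peptide=QSRLSTSKYD
pos 31: UAG -> STOP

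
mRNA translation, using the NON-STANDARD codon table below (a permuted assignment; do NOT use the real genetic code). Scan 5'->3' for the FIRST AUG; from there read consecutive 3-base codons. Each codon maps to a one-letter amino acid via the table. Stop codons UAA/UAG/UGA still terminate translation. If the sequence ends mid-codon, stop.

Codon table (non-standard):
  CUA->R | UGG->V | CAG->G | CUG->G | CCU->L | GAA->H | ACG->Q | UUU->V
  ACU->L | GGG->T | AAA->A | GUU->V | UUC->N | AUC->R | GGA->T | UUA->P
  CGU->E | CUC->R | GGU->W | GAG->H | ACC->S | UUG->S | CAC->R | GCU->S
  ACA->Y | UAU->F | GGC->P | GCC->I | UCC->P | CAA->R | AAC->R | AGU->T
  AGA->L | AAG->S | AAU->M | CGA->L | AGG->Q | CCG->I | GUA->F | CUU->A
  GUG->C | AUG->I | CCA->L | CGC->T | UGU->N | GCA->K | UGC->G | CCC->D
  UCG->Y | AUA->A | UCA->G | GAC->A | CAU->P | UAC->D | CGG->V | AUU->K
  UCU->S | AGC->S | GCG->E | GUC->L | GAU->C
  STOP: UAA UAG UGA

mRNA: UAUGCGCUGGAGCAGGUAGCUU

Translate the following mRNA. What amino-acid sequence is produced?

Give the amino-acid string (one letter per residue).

Answer: ITVSQ

Derivation:
start AUG at pos 1
pos 1: AUG -> I; peptide=I
pos 4: CGC -> T; peptide=IT
pos 7: UGG -> V; peptide=ITV
pos 10: AGC -> S; peptide=ITVS
pos 13: AGG -> Q; peptide=ITVSQ
pos 16: UAG -> STOP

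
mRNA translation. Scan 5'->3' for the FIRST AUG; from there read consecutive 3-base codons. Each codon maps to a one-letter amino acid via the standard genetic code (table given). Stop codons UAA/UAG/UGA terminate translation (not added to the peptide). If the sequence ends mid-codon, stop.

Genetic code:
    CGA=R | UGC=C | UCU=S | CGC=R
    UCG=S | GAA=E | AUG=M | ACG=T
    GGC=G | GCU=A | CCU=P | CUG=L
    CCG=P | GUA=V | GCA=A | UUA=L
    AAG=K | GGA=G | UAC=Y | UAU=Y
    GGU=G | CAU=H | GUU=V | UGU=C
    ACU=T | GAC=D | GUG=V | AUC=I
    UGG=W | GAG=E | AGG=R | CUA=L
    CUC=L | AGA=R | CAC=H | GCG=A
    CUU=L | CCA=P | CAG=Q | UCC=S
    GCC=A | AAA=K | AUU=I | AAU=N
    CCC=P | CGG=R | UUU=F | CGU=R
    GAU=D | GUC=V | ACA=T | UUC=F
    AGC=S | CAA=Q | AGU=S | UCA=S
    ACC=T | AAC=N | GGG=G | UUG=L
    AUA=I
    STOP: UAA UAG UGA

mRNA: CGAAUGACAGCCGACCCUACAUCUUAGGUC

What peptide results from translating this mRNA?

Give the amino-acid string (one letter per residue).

start AUG at pos 3
pos 3: AUG -> M; peptide=M
pos 6: ACA -> T; peptide=MT
pos 9: GCC -> A; peptide=MTA
pos 12: GAC -> D; peptide=MTAD
pos 15: CCU -> P; peptide=MTADP
pos 18: ACA -> T; peptide=MTADPT
pos 21: UCU -> S; peptide=MTADPTS
pos 24: UAG -> STOP

Answer: MTADPTS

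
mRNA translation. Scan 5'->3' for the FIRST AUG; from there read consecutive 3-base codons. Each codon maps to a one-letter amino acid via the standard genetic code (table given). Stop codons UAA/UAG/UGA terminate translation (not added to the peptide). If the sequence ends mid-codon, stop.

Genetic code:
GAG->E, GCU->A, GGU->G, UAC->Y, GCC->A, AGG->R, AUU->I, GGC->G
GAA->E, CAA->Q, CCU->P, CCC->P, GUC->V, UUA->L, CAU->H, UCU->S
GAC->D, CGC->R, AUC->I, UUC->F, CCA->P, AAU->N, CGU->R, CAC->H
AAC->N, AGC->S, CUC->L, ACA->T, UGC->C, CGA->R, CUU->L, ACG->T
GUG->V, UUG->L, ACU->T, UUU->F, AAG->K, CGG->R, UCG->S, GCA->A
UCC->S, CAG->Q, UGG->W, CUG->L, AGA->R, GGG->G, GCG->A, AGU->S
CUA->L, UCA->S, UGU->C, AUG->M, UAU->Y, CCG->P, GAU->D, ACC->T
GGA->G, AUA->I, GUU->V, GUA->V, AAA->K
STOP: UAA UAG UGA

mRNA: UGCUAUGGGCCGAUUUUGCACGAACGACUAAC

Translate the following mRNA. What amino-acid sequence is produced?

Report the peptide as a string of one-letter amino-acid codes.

Answer: MGRFCTND

Derivation:
start AUG at pos 4
pos 4: AUG -> M; peptide=M
pos 7: GGC -> G; peptide=MG
pos 10: CGA -> R; peptide=MGR
pos 13: UUU -> F; peptide=MGRF
pos 16: UGC -> C; peptide=MGRFC
pos 19: ACG -> T; peptide=MGRFCT
pos 22: AAC -> N; peptide=MGRFCTN
pos 25: GAC -> D; peptide=MGRFCTND
pos 28: UAA -> STOP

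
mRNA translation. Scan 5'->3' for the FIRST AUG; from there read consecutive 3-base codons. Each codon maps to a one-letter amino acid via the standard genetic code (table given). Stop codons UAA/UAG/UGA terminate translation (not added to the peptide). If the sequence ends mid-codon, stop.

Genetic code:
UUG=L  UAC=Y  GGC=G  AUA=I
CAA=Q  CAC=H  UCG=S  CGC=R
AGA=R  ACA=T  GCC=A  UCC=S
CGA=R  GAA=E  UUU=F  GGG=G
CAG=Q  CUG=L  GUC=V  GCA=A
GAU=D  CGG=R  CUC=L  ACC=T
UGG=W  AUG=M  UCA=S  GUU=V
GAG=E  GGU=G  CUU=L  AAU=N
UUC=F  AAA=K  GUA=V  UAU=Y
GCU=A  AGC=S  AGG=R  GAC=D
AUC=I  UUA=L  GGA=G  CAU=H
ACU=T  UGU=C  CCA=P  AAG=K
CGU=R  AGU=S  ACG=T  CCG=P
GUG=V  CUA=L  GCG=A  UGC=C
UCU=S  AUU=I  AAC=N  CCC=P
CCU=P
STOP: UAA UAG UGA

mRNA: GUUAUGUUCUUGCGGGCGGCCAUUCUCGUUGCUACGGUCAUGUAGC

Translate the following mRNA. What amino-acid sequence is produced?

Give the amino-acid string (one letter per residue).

start AUG at pos 3
pos 3: AUG -> M; peptide=M
pos 6: UUC -> F; peptide=MF
pos 9: UUG -> L; peptide=MFL
pos 12: CGG -> R; peptide=MFLR
pos 15: GCG -> A; peptide=MFLRA
pos 18: GCC -> A; peptide=MFLRAA
pos 21: AUU -> I; peptide=MFLRAAI
pos 24: CUC -> L; peptide=MFLRAAIL
pos 27: GUU -> V; peptide=MFLRAAILV
pos 30: GCU -> A; peptide=MFLRAAILVA
pos 33: ACG -> T; peptide=MFLRAAILVAT
pos 36: GUC -> V; peptide=MFLRAAILVATV
pos 39: AUG -> M; peptide=MFLRAAILVATVM
pos 42: UAG -> STOP

Answer: MFLRAAILVATVM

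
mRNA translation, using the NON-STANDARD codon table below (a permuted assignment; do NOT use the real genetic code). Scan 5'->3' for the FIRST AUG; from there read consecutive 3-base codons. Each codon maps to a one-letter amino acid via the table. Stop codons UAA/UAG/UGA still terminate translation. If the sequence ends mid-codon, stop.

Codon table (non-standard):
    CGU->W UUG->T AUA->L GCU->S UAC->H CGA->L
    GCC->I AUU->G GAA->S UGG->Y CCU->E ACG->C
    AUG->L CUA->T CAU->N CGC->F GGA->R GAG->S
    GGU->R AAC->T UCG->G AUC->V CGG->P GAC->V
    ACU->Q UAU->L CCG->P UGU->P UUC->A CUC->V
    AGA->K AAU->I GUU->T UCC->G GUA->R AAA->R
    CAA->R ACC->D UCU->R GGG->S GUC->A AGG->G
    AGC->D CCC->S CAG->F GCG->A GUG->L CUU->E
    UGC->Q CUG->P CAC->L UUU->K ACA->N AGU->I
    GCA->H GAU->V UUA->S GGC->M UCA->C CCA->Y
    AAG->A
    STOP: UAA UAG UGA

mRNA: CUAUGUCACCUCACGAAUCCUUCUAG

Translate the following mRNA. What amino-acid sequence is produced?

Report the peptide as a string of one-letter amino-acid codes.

Answer: LCELSGA

Derivation:
start AUG at pos 2
pos 2: AUG -> L; peptide=L
pos 5: UCA -> C; peptide=LC
pos 8: CCU -> E; peptide=LCE
pos 11: CAC -> L; peptide=LCEL
pos 14: GAA -> S; peptide=LCELS
pos 17: UCC -> G; peptide=LCELSG
pos 20: UUC -> A; peptide=LCELSGA
pos 23: UAG -> STOP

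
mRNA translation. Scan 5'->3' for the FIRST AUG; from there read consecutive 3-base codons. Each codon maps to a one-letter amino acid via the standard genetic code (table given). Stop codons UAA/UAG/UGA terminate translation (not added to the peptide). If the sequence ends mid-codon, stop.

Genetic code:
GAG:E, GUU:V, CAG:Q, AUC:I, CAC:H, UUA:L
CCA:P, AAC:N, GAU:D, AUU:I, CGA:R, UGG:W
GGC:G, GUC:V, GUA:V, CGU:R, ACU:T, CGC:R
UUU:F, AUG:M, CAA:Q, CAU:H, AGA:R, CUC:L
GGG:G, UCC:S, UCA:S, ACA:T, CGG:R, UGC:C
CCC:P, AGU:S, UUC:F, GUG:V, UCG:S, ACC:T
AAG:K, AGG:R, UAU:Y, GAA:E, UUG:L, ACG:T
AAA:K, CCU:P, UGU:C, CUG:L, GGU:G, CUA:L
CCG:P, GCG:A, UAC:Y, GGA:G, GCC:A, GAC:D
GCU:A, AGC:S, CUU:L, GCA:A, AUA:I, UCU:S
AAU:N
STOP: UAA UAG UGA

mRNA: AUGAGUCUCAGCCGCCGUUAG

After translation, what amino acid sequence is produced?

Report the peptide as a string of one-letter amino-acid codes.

start AUG at pos 0
pos 0: AUG -> M; peptide=M
pos 3: AGU -> S; peptide=MS
pos 6: CUC -> L; peptide=MSL
pos 9: AGC -> S; peptide=MSLS
pos 12: CGC -> R; peptide=MSLSR
pos 15: CGU -> R; peptide=MSLSRR
pos 18: UAG -> STOP

Answer: MSLSRR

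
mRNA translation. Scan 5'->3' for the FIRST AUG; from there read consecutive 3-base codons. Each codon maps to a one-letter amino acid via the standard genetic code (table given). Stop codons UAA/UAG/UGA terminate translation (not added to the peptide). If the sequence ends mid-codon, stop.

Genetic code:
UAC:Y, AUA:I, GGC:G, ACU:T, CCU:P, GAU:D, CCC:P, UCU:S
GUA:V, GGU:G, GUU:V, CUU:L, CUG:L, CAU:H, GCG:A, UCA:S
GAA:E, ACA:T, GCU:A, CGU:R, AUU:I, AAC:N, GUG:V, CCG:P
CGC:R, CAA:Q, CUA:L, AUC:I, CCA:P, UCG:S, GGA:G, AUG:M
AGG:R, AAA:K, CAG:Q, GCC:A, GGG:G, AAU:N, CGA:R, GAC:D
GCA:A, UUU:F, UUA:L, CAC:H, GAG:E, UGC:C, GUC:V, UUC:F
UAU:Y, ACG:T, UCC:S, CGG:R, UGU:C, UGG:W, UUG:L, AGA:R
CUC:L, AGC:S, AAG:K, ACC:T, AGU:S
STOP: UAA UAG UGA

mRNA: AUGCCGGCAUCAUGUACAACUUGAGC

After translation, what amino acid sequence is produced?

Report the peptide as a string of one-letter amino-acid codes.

start AUG at pos 0
pos 0: AUG -> M; peptide=M
pos 3: CCG -> P; peptide=MP
pos 6: GCA -> A; peptide=MPA
pos 9: UCA -> S; peptide=MPAS
pos 12: UGU -> C; peptide=MPASC
pos 15: ACA -> T; peptide=MPASCT
pos 18: ACU -> T; peptide=MPASCTT
pos 21: UGA -> STOP

Answer: MPASCTT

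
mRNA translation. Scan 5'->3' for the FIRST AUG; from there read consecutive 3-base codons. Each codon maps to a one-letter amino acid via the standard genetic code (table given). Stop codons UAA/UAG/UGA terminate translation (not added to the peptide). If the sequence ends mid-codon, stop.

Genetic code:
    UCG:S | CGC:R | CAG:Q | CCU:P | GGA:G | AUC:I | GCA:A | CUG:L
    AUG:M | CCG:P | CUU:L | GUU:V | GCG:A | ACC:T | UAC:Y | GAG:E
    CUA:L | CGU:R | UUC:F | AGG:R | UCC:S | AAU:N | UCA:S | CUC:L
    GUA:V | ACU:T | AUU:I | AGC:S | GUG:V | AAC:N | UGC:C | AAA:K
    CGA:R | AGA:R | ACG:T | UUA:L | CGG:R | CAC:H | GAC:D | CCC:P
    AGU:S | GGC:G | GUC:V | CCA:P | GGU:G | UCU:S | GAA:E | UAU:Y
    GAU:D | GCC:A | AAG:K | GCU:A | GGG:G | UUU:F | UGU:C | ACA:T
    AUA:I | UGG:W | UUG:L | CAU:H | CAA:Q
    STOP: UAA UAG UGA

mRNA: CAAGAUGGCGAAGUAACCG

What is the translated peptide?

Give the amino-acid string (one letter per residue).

Answer: MAK

Derivation:
start AUG at pos 4
pos 4: AUG -> M; peptide=M
pos 7: GCG -> A; peptide=MA
pos 10: AAG -> K; peptide=MAK
pos 13: UAA -> STOP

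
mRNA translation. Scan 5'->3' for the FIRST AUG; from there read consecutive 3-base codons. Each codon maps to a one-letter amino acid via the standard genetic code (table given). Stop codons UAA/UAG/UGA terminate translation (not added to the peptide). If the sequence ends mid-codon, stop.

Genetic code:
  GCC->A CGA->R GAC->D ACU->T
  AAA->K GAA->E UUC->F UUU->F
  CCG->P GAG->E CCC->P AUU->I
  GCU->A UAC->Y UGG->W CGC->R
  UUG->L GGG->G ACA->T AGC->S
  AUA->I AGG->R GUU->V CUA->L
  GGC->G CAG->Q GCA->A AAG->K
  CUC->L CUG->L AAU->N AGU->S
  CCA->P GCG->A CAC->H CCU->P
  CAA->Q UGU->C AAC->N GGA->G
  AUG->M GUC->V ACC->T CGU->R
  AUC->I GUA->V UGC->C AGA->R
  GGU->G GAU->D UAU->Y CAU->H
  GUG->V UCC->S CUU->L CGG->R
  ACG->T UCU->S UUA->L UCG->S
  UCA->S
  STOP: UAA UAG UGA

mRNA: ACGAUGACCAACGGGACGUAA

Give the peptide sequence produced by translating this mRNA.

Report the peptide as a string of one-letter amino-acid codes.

start AUG at pos 3
pos 3: AUG -> M; peptide=M
pos 6: ACC -> T; peptide=MT
pos 9: AAC -> N; peptide=MTN
pos 12: GGG -> G; peptide=MTNG
pos 15: ACG -> T; peptide=MTNGT
pos 18: UAA -> STOP

Answer: MTNGT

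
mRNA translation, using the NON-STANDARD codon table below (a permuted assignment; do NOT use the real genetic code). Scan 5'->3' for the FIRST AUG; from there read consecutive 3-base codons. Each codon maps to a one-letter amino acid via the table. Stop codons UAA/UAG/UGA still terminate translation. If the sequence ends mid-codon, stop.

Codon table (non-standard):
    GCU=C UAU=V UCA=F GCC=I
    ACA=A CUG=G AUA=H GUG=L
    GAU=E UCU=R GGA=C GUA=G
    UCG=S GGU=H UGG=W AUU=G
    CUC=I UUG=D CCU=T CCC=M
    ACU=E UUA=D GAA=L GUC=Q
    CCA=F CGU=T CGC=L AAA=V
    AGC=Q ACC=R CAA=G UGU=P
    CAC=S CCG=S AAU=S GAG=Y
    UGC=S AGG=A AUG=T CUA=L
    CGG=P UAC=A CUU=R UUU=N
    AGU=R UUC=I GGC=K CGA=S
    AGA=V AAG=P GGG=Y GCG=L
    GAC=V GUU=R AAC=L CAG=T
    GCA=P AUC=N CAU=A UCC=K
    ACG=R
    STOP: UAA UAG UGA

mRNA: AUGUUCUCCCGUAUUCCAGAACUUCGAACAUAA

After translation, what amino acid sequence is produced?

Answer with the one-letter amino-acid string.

Answer: TIKTGFLRSA

Derivation:
start AUG at pos 0
pos 0: AUG -> T; peptide=T
pos 3: UUC -> I; peptide=TI
pos 6: UCC -> K; peptide=TIK
pos 9: CGU -> T; peptide=TIKT
pos 12: AUU -> G; peptide=TIKTG
pos 15: CCA -> F; peptide=TIKTGF
pos 18: GAA -> L; peptide=TIKTGFL
pos 21: CUU -> R; peptide=TIKTGFLR
pos 24: CGA -> S; peptide=TIKTGFLRS
pos 27: ACA -> A; peptide=TIKTGFLRSA
pos 30: UAA -> STOP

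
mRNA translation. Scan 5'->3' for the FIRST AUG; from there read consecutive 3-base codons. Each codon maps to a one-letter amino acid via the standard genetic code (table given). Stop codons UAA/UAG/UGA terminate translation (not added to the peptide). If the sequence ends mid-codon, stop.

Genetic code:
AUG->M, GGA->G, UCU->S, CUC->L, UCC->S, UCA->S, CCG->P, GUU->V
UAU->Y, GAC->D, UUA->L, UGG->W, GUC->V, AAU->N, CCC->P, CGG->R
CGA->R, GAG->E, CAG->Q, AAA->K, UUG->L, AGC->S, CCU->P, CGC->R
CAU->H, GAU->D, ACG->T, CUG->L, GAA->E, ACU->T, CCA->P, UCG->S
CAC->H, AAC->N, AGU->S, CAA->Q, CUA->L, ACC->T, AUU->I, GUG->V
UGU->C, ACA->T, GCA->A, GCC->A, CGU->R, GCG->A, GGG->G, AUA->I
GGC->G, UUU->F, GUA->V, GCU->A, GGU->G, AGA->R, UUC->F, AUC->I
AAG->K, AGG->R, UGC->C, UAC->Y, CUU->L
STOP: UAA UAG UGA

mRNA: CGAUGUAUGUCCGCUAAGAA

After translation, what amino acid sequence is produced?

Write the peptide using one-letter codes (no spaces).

Answer: MYVR

Derivation:
start AUG at pos 2
pos 2: AUG -> M; peptide=M
pos 5: UAU -> Y; peptide=MY
pos 8: GUC -> V; peptide=MYV
pos 11: CGC -> R; peptide=MYVR
pos 14: UAA -> STOP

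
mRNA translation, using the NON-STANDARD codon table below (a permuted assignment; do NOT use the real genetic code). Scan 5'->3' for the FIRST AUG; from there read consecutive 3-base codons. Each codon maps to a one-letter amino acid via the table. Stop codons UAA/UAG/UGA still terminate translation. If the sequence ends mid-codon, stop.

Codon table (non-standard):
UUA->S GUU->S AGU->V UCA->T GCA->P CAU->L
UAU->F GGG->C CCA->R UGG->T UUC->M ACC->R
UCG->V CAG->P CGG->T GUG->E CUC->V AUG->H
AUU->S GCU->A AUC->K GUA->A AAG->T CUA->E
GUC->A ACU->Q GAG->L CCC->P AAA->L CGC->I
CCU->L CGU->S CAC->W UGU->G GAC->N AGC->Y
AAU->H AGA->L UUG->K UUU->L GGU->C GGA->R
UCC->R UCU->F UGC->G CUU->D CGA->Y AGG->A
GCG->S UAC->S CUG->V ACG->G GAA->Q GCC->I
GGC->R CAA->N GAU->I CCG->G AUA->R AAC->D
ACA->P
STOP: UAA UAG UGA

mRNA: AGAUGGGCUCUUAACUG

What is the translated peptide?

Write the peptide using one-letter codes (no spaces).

Answer: HRF

Derivation:
start AUG at pos 2
pos 2: AUG -> H; peptide=H
pos 5: GGC -> R; peptide=HR
pos 8: UCU -> F; peptide=HRF
pos 11: UAA -> STOP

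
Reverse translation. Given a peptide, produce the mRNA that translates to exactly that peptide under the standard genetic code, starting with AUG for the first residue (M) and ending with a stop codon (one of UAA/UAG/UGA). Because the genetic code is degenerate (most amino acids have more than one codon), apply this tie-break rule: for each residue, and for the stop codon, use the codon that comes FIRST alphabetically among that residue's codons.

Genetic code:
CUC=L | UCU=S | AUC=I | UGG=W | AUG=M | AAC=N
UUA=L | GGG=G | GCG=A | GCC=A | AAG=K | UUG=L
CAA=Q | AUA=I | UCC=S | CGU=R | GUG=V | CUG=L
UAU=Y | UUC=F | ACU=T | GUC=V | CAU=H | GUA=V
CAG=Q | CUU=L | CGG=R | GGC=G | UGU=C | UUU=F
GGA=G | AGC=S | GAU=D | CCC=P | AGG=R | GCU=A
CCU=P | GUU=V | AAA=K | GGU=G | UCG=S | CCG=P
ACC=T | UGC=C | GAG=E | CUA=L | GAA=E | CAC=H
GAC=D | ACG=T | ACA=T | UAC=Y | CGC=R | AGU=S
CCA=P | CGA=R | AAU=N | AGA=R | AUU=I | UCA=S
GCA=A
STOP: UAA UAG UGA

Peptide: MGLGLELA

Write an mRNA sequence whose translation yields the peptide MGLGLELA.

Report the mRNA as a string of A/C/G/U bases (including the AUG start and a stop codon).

Answer: mRNA: AUGGGACUAGGACUAGAACUAGCAUAA

Derivation:
residue 1: M -> AUG (start codon)
residue 2: G codons sorted = GGA,GGC,GGG,GGU -> pick first = GGA
residue 3: L codons sorted = CUA,CUC,CUG,CUU,UUA,UUG -> pick first = CUA
residue 4: G codons sorted = GGA,GGC,GGG,GGU -> pick first = GGA
residue 5: L codons sorted = CUA,CUC,CUG,CUU,UUA,UUG -> pick first = CUA
residue 6: E codons sorted = GAA,GAG -> pick first = GAA
residue 7: L codons sorted = CUA,CUC,CUG,CUU,UUA,UUG -> pick first = CUA
residue 8: A codons sorted = GCA,GCC,GCG,GCU -> pick first = GCA
terminator: stop codons sorted = UAA,UAG,UGA -> pick first = UAA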